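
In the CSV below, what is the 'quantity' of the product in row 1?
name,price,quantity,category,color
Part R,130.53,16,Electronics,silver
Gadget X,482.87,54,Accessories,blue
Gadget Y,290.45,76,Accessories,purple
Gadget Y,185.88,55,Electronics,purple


Query: Row 1 ('Part R'), column 'quantity'
Value: 16

16


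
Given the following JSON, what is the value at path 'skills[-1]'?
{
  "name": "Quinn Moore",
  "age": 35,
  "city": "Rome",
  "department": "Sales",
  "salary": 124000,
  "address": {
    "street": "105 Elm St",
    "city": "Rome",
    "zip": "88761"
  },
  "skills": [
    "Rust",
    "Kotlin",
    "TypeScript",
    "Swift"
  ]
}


Query: skills[-1]
Path: skills -> last element
Value: Swift

Swift


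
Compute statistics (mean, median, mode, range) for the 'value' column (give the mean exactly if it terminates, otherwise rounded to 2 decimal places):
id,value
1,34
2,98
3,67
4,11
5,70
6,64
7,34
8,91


Data: [34, 98, 67, 11, 70, 64, 34, 91]
Count: 8
Sum: 469
Mean: 469/8 = 58.625
Sorted: [11, 34, 34, 64, 67, 70, 91, 98]
Median: 65.5
Mode: 34 (2 times)
Range: 98 - 11 = 87
Min: 11, Max: 98

mean=58.625, median=65.5, mode=34, range=87


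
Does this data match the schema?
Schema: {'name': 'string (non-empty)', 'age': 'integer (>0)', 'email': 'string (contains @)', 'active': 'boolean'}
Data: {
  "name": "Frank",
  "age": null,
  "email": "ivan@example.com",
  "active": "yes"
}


Validating each field against schema:
  name: OK (non-empty string)
  age: FAIL (null is not an integer)
  email: OK (string with @)
  active: FAIL ("yes" is not a boolean)

Result: INVALID (2 errors: age, active)

INVALID (2 errors: age, active)


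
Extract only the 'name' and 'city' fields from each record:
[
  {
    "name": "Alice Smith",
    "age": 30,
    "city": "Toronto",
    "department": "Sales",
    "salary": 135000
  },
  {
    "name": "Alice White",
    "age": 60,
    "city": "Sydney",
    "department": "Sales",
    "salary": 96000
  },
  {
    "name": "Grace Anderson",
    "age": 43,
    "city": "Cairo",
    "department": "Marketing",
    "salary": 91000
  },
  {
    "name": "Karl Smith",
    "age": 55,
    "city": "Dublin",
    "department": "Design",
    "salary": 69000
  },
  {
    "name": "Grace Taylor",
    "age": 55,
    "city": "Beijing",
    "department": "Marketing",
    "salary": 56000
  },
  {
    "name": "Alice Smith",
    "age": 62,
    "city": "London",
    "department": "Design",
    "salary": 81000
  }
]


Original: 6 records with fields: name, age, city, department, salary
Keep: ['name', 'city']
Drop: ['age', 'department', 'salary']
Result: 6 records, 2 fields each

[
  {
    "name": "Alice Smith",
    "city": "Toronto"
  },
  {
    "name": "Alice White",
    "city": "Sydney"
  },
  {
    "name": "Grace Anderson",
    "city": "Cairo"
  },
  {
    "name": "Karl Smith",
    "city": "Dublin"
  },
  {
    "name": "Grace Taylor",
    "city": "Beijing"
  },
  {
    "name": "Alice Smith",
    "city": "London"
  }
]


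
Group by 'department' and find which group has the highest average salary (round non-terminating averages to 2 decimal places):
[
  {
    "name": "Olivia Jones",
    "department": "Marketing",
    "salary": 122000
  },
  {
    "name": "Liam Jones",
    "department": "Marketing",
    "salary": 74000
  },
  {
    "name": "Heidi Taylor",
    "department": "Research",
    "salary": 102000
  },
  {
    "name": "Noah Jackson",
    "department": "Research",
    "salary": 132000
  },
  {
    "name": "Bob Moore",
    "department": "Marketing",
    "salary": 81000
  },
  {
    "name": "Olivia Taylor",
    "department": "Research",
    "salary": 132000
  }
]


Group by: department

Groups:
  Marketing: 3 people, avg salary = 277000/3 ≈ $92333.33
  Research: 3 people, avg salary = 366000/3 = $122000

Highest average salary: Research ($122000)

Research ($122000)


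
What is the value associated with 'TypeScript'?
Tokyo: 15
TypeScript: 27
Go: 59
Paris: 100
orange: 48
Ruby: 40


Looking up key 'TypeScript'
Value: 27

27


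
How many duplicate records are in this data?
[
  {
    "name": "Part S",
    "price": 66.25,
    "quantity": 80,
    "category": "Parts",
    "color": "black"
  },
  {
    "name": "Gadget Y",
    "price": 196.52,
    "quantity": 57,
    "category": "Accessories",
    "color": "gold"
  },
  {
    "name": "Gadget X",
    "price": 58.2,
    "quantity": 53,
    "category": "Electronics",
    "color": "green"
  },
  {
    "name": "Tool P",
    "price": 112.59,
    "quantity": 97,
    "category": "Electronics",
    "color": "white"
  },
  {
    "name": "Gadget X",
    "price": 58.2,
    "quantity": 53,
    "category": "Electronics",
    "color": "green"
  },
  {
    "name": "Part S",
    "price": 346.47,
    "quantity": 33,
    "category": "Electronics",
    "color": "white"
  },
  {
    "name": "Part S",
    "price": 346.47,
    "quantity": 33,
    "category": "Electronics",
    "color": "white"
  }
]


Checking 7 records for duplicates:

  Row 1: Part S ($66.25, qty 80)
  Row 2: Gadget Y ($196.52, qty 57)
  Row 3: Gadget X ($58.2, qty 53)
  Row 4: Tool P ($112.59, qty 97)
  Row 5: Gadget X ($58.2, qty 53) <-- DUPLICATE
  Row 6: Part S ($346.47, qty 33)
  Row 7: Part S ($346.47, qty 33) <-- DUPLICATE

Duplicates found: 2
Unique records: 5

2 duplicates, 5 unique


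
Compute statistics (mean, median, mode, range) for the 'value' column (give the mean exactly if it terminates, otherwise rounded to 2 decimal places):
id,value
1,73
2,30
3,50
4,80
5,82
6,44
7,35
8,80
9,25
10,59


Data: [73, 30, 50, 80, 82, 44, 35, 80, 25, 59]
Count: 10
Sum: 558
Mean: 558/10 = 55.8
Sorted: [25, 30, 35, 44, 50, 59, 73, 80, 80, 82]
Median: 54.5
Mode: 80 (2 times)
Range: 82 - 25 = 57
Min: 25, Max: 82

mean=55.8, median=54.5, mode=80, range=57


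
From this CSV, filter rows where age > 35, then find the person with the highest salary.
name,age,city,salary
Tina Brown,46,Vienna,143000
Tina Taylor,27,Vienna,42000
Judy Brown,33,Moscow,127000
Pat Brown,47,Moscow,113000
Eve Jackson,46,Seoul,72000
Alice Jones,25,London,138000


Filter: age > 35
Sort by: salary (descending)

Filtered records (3):
  Tina Brown, age 46, salary $143000
  Pat Brown, age 47, salary $113000
  Eve Jackson, age 46, salary $72000

Highest salary: Tina Brown ($143000)

Tina Brown


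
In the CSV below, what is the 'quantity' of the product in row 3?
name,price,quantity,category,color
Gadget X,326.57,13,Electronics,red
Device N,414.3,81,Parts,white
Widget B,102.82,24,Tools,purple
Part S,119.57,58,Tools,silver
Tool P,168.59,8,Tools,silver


Query: Row 3 ('Widget B'), column 'quantity'
Value: 24

24


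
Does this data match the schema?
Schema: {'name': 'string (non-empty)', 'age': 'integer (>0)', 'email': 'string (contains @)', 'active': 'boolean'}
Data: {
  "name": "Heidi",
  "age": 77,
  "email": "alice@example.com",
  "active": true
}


Validating each field against schema:
  name: OK (non-empty string)
  age: OK (positive integer)
  email: OK (string with @)
  active: OK (boolean)

Result: VALID

VALID


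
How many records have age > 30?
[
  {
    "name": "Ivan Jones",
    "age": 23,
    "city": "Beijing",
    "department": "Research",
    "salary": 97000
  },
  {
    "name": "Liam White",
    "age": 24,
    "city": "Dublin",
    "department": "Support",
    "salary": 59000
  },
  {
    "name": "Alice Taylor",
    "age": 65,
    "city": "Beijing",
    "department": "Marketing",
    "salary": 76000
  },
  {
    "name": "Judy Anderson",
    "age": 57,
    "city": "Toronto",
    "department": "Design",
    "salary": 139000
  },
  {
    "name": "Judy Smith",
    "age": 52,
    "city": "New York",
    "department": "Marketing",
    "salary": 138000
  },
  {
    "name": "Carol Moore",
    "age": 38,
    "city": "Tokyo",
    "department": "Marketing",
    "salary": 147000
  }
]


Data: 6 records
Condition: age > 30

Checking each record:
  Ivan Jones: 23
  Liam White: 24
  Alice Taylor: 65 MATCH
  Judy Anderson: 57 MATCH
  Judy Smith: 52 MATCH
  Carol Moore: 38 MATCH

Count: 4

4


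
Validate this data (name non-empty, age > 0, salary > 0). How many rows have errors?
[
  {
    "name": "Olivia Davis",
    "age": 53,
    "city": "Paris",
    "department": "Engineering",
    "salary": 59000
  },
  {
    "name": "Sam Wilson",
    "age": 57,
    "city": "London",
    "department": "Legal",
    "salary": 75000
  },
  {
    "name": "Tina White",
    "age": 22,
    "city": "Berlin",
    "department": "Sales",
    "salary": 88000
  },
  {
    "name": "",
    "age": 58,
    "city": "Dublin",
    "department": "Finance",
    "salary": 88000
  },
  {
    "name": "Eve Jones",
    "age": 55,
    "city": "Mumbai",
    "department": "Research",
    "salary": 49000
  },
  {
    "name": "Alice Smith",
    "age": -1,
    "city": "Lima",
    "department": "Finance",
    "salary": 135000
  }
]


Validating 6 records:
Rules: name non-empty, age > 0, salary > 0

  Row 1 (Olivia Davis): OK
  Row 2 (Sam Wilson): OK
  Row 3 (Tina White): OK
  Row 4 (???): empty name
  Row 5 (Eve Jones): OK
  Row 6 (Alice Smith): negative age: -1

Total errors: 2

2 errors


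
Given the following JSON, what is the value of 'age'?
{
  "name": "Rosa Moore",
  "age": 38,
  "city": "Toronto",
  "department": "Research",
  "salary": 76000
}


Looking up field 'age'
Value: 38

38


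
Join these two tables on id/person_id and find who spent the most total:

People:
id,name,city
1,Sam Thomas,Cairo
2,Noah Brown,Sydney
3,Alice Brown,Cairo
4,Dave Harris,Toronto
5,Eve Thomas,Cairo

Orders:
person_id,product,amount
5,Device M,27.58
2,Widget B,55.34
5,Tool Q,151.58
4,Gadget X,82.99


Join on: people.id = orders.person_id

Joined rows:
  Eve Thomas (Cairo) bought Device M for $27.58
  Noah Brown (Sydney) bought Widget B for $55.34
  Eve Thomas (Cairo) bought Tool Q for $151.58
  Dave Harris (Toronto) bought Gadget X for $82.99

Total per person:
  Eve Thomas: $179.16
  Dave Harris: $82.99
  Noah Brown: $55.34

Top spender: Eve Thomas ($179.16)

Eve Thomas ($179.16)


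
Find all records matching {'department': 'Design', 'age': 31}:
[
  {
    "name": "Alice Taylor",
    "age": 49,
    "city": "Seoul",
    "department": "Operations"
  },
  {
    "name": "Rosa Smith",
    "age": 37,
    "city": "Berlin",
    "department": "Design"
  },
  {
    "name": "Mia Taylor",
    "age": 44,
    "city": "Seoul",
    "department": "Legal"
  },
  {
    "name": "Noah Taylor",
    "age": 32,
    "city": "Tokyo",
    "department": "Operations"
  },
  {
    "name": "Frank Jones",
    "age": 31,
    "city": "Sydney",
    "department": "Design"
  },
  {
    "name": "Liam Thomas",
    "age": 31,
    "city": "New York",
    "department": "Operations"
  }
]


Search criteria: {'department': 'Design', 'age': 31}

Checking 6 records:
  Alice Taylor: {department: Operations, age: 49}
  Rosa Smith: {department: Design, age: 37}
  Mia Taylor: {department: Legal, age: 44}
  Noah Taylor: {department: Operations, age: 32}
  Frank Jones: {department: Design, age: 31} <-- MATCH
  Liam Thomas: {department: Operations, age: 31}

Matches: ["Frank Jones"]

["Frank Jones"]


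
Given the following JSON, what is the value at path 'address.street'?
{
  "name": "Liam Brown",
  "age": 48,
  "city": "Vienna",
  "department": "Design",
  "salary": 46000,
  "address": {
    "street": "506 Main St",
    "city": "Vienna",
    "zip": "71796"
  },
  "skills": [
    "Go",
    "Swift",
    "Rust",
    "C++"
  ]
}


Query: address.street
Path: address -> street
Value: 506 Main St

506 Main St


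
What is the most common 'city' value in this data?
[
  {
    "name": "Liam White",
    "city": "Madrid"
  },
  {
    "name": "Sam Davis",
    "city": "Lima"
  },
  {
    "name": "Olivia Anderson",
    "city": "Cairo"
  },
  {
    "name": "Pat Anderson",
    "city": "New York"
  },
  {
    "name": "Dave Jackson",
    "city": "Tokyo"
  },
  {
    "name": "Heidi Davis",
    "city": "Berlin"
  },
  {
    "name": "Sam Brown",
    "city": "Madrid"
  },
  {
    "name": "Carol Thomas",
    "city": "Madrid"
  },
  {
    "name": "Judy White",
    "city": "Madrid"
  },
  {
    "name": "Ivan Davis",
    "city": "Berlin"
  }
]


Counting 'city' values across 10 records:

  Madrid: 4 ####
  Berlin: 2 ##
  Lima: 1 #
  Cairo: 1 #
  New York: 1 #
  Tokyo: 1 #

Most common: Madrid (4 times)

Madrid (4 times)


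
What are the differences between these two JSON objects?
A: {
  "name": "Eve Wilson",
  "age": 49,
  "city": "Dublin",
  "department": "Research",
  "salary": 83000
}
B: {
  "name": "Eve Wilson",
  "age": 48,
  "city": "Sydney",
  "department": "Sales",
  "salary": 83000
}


Comparing each field (in key order):
  name: same
  age: DIFFERENT
  city: DIFFERENT
  department: DIFFERENT
  salary: same
Differences:
  age: 49 -> 48
  city: Dublin -> Sydney
  department: Research -> Sales

3 field(s) changed

3 changes: age, city, department


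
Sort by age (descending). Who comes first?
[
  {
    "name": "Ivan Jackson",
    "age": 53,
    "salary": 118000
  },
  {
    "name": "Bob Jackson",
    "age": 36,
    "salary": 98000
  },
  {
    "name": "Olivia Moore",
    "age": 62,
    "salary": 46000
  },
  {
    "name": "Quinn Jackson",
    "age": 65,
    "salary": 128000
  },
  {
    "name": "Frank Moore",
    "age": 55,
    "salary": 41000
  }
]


Sort by: age (descending)

Sorted order:
  1. Quinn Jackson (age = 65)
  2. Olivia Moore (age = 62)
  3. Frank Moore (age = 55)
  4. Ivan Jackson (age = 53)
  5. Bob Jackson (age = 36)

First: Quinn Jackson

Quinn Jackson


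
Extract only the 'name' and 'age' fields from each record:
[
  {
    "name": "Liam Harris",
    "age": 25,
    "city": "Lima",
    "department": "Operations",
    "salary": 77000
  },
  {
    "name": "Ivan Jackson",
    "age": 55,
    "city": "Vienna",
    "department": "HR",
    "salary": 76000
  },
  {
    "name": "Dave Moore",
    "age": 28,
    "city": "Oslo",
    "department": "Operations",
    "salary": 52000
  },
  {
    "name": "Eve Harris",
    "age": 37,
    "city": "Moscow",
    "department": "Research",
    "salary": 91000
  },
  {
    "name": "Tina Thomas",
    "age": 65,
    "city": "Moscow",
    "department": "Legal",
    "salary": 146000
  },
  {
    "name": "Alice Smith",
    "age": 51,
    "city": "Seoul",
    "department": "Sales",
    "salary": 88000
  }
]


Original: 6 records with fields: name, age, city, department, salary
Keep: ['name', 'age']
Drop: ['city', 'department', 'salary']
Result: 6 records, 2 fields each

[
  {
    "name": "Liam Harris",
    "age": 25
  },
  {
    "name": "Ivan Jackson",
    "age": 55
  },
  {
    "name": "Dave Moore",
    "age": 28
  },
  {
    "name": "Eve Harris",
    "age": 37
  },
  {
    "name": "Tina Thomas",
    "age": 65
  },
  {
    "name": "Alice Smith",
    "age": 51
  }
]


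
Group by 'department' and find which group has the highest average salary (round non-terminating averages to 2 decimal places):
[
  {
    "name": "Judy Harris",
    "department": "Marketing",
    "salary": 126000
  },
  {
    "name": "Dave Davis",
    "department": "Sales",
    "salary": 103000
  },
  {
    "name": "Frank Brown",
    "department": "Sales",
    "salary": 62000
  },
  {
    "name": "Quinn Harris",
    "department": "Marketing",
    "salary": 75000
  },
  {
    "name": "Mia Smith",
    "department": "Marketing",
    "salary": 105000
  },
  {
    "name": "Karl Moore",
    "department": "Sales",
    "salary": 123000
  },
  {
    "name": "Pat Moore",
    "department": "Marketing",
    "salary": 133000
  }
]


Group by: department

Groups:
  Marketing: 4 people, avg salary = 439000/4 = $109750
  Sales: 3 people, avg salary = 288000/3 = $96000

Highest average salary: Marketing ($109750)

Marketing ($109750)


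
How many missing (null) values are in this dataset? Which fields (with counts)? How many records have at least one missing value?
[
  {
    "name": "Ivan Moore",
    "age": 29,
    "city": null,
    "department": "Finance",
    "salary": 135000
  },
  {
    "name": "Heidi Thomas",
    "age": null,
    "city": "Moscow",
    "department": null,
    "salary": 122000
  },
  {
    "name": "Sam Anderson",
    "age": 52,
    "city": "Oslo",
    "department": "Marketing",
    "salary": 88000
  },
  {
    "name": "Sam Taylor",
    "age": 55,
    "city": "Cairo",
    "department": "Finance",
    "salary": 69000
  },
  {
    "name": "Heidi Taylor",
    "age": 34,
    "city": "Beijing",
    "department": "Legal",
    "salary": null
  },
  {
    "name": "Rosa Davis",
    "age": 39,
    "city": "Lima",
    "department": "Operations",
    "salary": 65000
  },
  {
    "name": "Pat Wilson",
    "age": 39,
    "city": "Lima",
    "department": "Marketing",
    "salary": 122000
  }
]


Checking for missing (null) values in 7 records:

  Ivan Moore: city
  Heidi Thomas: age, department
  Sam Anderson: complete
  Sam Taylor: complete
  Heidi Taylor: salary
  Rosa Davis: complete
  Pat Wilson: complete

Per field:
  name: 0 missing
  age: 1 missing
  city: 1 missing
  department: 1 missing
  salary: 1 missing

Total missing values: 4
Records with any missing: 3

4 missing values (age: 1, city: 1, department: 1, salary: 1); 3 incomplete records


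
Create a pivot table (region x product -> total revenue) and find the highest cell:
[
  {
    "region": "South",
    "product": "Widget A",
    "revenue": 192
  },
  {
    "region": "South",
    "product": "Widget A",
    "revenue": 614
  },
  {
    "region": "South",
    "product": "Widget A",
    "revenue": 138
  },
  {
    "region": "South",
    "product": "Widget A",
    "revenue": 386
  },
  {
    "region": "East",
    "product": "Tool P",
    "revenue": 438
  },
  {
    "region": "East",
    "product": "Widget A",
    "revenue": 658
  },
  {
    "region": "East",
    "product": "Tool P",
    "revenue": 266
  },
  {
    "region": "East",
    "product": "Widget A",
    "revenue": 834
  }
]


Pivot: region (rows) x product (columns) -> total revenue

     Tool P        Widget A    
East           704          1492  
South            0          1330  

Highest: East / Widget A = $1492

East / Widget A = $1492


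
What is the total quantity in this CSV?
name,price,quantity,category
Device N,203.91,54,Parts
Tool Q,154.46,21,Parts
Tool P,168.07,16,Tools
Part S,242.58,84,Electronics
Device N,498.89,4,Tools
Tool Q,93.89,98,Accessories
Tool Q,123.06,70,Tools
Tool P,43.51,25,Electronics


Computing total quantity:
Values: [54, 21, 16, 84, 4, 98, 70, 25]
Sum = 372

372


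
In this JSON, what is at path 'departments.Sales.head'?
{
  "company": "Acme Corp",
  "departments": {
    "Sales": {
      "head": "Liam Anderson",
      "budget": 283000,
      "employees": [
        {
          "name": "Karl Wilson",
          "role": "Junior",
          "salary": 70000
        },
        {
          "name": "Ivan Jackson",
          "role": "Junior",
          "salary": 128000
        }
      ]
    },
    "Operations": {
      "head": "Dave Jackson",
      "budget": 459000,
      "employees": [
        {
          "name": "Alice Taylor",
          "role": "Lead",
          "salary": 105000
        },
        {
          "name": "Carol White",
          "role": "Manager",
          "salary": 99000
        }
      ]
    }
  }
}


Path: departments.Sales.head

Navigate:
  -> departments
  -> Sales
  -> head = 'Liam Anderson'

Liam Anderson


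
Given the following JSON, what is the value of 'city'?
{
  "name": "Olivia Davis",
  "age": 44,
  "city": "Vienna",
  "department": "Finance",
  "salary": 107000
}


Looking up field 'city'
Value: Vienna

Vienna


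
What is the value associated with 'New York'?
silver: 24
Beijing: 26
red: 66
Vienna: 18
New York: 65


Looking up key 'New York'
Value: 65

65


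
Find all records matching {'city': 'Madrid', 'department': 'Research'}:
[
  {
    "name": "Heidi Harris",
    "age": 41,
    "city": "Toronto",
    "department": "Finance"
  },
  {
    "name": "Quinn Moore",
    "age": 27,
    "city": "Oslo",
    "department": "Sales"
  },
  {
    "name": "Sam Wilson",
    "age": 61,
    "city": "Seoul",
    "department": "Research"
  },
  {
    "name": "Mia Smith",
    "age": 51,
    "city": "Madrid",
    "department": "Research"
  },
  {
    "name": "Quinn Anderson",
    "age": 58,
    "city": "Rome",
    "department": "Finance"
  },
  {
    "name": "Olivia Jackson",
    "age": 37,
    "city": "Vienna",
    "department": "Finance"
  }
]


Search criteria: {'city': 'Madrid', 'department': 'Research'}

Checking 6 records:
  Heidi Harris: {city: Toronto, department: Finance}
  Quinn Moore: {city: Oslo, department: Sales}
  Sam Wilson: {city: Seoul, department: Research}
  Mia Smith: {city: Madrid, department: Research} <-- MATCH
  Quinn Anderson: {city: Rome, department: Finance}
  Olivia Jackson: {city: Vienna, department: Finance}

Matches: ["Mia Smith"]

["Mia Smith"]


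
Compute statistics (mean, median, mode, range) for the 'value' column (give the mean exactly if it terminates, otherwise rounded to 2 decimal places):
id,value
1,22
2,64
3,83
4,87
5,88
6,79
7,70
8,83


Data: [22, 64, 83, 87, 88, 79, 70, 83]
Count: 8
Sum: 576
Mean: 576/8 = 72
Sorted: [22, 64, 70, 79, 83, 83, 87, 88]
Median: 81.0
Mode: 83 (2 times)
Range: 88 - 22 = 66
Min: 22, Max: 88

mean=72, median=81.0, mode=83, range=66


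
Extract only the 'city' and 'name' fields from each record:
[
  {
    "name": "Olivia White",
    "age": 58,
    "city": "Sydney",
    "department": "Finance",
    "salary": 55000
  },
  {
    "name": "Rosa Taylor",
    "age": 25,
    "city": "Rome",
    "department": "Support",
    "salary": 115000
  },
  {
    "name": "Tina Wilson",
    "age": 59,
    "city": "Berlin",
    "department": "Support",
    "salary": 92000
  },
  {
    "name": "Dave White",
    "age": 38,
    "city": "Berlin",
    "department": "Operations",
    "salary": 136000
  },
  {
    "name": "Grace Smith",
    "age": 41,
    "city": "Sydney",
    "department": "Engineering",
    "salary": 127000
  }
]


Original: 5 records with fields: name, age, city, department, salary
Keep: ['city', 'name']
Drop: ['age', 'department', 'salary']
Result: 5 records, 2 fields each

[
  {
    "city": "Sydney",
    "name": "Olivia White"
  },
  {
    "city": "Rome",
    "name": "Rosa Taylor"
  },
  {
    "city": "Berlin",
    "name": "Tina Wilson"
  },
  {
    "city": "Berlin",
    "name": "Dave White"
  },
  {
    "city": "Sydney",
    "name": "Grace Smith"
  }
]


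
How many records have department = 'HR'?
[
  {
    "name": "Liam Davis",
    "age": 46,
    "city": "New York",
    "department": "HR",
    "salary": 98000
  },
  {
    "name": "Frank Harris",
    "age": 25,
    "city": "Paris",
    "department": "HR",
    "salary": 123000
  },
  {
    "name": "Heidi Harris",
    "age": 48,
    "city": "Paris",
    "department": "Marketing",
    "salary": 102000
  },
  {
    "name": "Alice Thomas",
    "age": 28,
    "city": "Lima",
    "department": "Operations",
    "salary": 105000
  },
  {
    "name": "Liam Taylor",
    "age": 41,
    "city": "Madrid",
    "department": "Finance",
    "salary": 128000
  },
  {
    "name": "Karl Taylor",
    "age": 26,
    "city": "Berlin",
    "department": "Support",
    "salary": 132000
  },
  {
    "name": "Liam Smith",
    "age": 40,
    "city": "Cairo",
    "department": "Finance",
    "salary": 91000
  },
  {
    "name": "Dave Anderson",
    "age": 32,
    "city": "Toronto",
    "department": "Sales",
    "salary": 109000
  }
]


Data: 8 records
Condition: department = 'HR'

Checking each record:
  Liam Davis: HR MATCH
  Frank Harris: HR MATCH
  Heidi Harris: Marketing
  Alice Thomas: Operations
  Liam Taylor: Finance
  Karl Taylor: Support
  Liam Smith: Finance
  Dave Anderson: Sales

Count: 2

2


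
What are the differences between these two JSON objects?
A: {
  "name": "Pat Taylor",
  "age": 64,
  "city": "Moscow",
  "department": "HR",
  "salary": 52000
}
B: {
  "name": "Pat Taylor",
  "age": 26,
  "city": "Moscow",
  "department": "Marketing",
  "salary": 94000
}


Comparing each field (in key order):
  name: same
  age: DIFFERENT
  city: same
  department: DIFFERENT
  salary: DIFFERENT
Differences:
  age: 64 -> 26
  department: HR -> Marketing
  salary: 52000 -> 94000

3 field(s) changed

3 changes: age, department, salary


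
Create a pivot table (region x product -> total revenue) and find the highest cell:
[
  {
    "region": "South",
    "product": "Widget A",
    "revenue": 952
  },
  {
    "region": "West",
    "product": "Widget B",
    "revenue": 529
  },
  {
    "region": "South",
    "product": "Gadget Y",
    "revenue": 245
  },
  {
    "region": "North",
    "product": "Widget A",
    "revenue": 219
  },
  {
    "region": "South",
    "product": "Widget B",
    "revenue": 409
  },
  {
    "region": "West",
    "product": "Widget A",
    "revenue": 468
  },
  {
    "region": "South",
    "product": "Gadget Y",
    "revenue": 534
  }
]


Pivot: region (rows) x product (columns) -> total revenue

     Gadget Y      Widget A      Widget B    
North            0           219             0  
South          779           952           409  
West             0           468           529  

Highest: South / Widget A = $952

South / Widget A = $952


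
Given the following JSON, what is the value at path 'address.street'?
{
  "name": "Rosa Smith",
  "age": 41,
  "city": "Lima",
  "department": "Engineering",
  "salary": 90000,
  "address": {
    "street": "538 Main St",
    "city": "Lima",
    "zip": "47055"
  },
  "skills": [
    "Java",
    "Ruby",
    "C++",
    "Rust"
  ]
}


Query: address.street
Path: address -> street
Value: 538 Main St

538 Main St


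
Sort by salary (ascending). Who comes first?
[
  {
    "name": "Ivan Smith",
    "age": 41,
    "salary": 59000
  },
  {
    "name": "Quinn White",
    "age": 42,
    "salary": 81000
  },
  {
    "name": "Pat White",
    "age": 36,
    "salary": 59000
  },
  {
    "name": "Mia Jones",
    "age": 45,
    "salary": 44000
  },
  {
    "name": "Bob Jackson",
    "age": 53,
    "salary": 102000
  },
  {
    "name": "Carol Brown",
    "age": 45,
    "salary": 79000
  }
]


Sort by: salary (ascending)

Sorted order:
  1. Mia Jones (salary = 44000)
  2. Ivan Smith (salary = 59000)
  3. Pat White (salary = 59000)
  4. Carol Brown (salary = 79000)
  5. Quinn White (salary = 81000)
  6. Bob Jackson (salary = 102000)

First: Mia Jones

Mia Jones


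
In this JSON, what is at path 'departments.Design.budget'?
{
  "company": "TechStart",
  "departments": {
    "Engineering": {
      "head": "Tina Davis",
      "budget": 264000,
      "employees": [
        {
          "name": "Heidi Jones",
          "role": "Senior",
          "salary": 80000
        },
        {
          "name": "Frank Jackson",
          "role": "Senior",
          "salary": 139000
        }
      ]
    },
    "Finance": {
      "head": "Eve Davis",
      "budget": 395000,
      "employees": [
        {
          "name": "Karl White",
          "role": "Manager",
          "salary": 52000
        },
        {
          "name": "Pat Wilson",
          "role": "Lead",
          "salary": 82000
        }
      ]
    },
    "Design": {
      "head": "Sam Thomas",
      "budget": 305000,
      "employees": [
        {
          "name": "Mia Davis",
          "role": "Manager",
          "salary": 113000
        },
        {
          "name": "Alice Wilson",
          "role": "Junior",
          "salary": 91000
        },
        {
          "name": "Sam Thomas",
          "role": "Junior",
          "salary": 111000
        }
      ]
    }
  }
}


Path: departments.Design.budget

Navigate:
  -> departments
  -> Design
  -> budget = 305000

305000


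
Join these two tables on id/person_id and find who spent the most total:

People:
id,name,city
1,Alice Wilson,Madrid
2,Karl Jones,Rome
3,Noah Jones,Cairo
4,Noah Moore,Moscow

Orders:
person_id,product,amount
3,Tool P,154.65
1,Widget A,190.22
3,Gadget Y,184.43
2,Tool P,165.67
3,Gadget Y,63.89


Join on: people.id = orders.person_id

Joined rows:
  Noah Jones (Cairo) bought Tool P for $154.65
  Alice Wilson (Madrid) bought Widget A for $190.22
  Noah Jones (Cairo) bought Gadget Y for $184.43
  Karl Jones (Rome) bought Tool P for $165.67
  Noah Jones (Cairo) bought Gadget Y for $63.89

Total per person:
  Noah Jones: $402.97
  Alice Wilson: $190.22
  Karl Jones: $165.67

Top spender: Noah Jones ($402.97)

Noah Jones ($402.97)


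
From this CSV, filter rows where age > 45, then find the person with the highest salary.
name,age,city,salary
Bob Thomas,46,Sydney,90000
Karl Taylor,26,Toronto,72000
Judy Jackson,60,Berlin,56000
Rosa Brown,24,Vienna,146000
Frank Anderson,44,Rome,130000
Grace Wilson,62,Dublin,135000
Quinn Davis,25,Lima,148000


Filter: age > 45
Sort by: salary (descending)

Filtered records (3):
  Grace Wilson, age 62, salary $135000
  Bob Thomas, age 46, salary $90000
  Judy Jackson, age 60, salary $56000

Highest salary: Grace Wilson ($135000)

Grace Wilson


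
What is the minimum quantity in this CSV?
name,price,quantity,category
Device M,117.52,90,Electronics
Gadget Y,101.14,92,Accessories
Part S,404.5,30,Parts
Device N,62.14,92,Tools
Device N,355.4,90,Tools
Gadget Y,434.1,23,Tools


Computing minimum quantity:
Values: [90, 92, 30, 92, 90, 23]
Min = 23

23


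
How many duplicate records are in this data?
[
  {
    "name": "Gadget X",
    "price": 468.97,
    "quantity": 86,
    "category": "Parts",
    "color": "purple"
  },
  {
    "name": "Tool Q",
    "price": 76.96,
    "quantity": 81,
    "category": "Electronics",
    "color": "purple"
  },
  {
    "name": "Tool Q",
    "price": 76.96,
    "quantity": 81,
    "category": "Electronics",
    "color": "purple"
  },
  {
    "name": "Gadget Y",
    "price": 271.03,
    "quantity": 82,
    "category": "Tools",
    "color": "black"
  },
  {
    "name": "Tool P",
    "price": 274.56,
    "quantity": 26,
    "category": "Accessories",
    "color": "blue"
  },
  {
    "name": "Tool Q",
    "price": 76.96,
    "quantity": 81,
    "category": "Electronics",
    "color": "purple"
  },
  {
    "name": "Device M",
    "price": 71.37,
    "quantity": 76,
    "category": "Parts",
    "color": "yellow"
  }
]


Checking 7 records for duplicates:

  Row 1: Gadget X ($468.97, qty 86)
  Row 2: Tool Q ($76.96, qty 81)
  Row 3: Tool Q ($76.96, qty 81) <-- DUPLICATE
  Row 4: Gadget Y ($271.03, qty 82)
  Row 5: Tool P ($274.56, qty 26)
  Row 6: Tool Q ($76.96, qty 81) <-- DUPLICATE
  Row 7: Device M ($71.37, qty 76)

Duplicates found: 2
Unique records: 5

2 duplicates, 5 unique


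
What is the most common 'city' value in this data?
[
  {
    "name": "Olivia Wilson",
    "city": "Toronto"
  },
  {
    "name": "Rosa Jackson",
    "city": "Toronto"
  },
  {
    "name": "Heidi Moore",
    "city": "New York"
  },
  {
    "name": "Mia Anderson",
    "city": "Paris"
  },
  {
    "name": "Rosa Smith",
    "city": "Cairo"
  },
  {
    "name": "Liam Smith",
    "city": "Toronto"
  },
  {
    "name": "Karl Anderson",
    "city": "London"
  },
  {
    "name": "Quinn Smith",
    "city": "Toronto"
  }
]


Counting 'city' values across 8 records:

  Toronto: 4 ####
  New York: 1 #
  Paris: 1 #
  Cairo: 1 #
  London: 1 #

Most common: Toronto (4 times)

Toronto (4 times)


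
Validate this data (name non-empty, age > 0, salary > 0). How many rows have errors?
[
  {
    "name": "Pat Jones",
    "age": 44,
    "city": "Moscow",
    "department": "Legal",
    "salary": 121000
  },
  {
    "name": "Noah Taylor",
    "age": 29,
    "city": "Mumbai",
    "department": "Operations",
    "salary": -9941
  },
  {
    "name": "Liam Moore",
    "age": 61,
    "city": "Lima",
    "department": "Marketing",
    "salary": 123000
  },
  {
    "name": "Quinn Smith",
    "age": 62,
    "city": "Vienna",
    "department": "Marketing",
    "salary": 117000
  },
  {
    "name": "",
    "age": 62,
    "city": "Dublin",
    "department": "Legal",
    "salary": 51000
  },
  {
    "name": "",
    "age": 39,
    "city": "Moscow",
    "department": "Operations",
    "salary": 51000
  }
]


Validating 6 records:
Rules: name non-empty, age > 0, salary > 0

  Row 1 (Pat Jones): OK
  Row 2 (Noah Taylor): negative salary: -9941
  Row 3 (Liam Moore): OK
  Row 4 (Quinn Smith): OK
  Row 5 (???): empty name
  Row 6 (???): empty name

Total errors: 3

3 errors


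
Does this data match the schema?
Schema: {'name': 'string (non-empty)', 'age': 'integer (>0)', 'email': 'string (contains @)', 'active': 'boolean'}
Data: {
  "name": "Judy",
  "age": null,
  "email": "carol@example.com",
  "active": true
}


Validating each field against schema:
  name: OK (non-empty string)
  age: FAIL (null is not an integer)
  email: OK (string with @)
  active: OK (boolean)

Result: INVALID (1 error: age)

INVALID (1 error: age)


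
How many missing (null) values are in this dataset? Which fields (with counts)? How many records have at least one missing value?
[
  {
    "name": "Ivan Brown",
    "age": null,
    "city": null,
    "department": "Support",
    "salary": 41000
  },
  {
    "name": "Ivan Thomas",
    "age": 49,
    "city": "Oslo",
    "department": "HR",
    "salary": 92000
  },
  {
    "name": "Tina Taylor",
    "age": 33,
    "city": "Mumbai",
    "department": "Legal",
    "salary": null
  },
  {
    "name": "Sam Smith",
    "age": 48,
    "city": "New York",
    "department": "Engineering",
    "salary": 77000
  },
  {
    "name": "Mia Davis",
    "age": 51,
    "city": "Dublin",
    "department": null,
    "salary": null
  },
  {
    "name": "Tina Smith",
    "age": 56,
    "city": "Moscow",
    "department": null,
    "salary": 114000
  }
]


Checking for missing (null) values in 6 records:

  Ivan Brown: age, city
  Ivan Thomas: complete
  Tina Taylor: salary
  Sam Smith: complete
  Mia Davis: department, salary
  Tina Smith: department

Per field:
  name: 0 missing
  age: 1 missing
  city: 1 missing
  department: 2 missing
  salary: 2 missing

Total missing values: 6
Records with any missing: 4

6 missing values (age: 1, city: 1, department: 2, salary: 2); 4 incomplete records


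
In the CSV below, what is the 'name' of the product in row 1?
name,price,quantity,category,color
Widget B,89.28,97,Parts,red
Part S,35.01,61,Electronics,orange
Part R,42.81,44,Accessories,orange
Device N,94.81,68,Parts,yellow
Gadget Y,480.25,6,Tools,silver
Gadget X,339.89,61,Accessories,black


Query: Row 1 ('Widget B'), column 'name'
Value: Widget B

Widget B


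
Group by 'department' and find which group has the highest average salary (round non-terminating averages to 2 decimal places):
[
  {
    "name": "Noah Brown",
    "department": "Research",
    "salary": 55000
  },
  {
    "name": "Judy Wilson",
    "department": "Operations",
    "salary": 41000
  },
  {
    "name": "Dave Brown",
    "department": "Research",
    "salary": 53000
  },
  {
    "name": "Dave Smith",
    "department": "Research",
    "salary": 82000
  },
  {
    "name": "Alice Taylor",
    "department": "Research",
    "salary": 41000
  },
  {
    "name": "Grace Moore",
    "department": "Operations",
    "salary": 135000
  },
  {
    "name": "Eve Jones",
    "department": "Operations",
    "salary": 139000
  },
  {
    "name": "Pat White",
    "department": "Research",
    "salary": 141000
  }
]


Group by: department

Groups:
  Operations: 3 people, avg salary = 315000/3 = $105000
  Research: 5 people, avg salary = 372000/5 = $74400

Highest average salary: Operations ($105000)

Operations ($105000)


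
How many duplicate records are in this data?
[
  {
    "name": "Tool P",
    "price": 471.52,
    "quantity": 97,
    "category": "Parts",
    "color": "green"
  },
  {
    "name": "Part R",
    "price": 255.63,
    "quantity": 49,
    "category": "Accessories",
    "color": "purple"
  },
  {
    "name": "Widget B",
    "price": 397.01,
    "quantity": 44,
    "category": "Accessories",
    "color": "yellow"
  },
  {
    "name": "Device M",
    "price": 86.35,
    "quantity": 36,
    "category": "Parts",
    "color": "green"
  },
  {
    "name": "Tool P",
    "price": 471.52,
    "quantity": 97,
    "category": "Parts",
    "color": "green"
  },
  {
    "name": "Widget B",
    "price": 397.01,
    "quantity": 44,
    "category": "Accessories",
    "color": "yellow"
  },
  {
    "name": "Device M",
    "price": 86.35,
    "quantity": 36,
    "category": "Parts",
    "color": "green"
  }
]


Checking 7 records for duplicates:

  Row 1: Tool P ($471.52, qty 97)
  Row 2: Part R ($255.63, qty 49)
  Row 3: Widget B ($397.01, qty 44)
  Row 4: Device M ($86.35, qty 36)
  Row 5: Tool P ($471.52, qty 97) <-- DUPLICATE
  Row 6: Widget B ($397.01, qty 44) <-- DUPLICATE
  Row 7: Device M ($86.35, qty 36) <-- DUPLICATE

Duplicates found: 3
Unique records: 4

3 duplicates, 4 unique


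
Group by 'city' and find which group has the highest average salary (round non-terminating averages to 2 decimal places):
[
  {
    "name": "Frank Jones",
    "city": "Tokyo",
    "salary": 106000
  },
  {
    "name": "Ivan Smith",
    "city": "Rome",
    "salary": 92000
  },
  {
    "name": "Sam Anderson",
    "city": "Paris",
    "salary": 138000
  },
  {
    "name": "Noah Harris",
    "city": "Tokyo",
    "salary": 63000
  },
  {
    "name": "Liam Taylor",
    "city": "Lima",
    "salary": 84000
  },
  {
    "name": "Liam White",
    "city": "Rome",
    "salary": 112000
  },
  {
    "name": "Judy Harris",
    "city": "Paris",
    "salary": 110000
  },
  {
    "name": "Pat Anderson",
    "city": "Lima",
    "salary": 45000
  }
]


Group by: city

Groups:
  Lima: 2 people, avg salary = 129000/2 = $64500
  Paris: 2 people, avg salary = 248000/2 = $124000
  Rome: 2 people, avg salary = 204000/2 = $102000
  Tokyo: 2 people, avg salary = 169000/2 = $84500

Highest average salary: Paris ($124000)

Paris ($124000)


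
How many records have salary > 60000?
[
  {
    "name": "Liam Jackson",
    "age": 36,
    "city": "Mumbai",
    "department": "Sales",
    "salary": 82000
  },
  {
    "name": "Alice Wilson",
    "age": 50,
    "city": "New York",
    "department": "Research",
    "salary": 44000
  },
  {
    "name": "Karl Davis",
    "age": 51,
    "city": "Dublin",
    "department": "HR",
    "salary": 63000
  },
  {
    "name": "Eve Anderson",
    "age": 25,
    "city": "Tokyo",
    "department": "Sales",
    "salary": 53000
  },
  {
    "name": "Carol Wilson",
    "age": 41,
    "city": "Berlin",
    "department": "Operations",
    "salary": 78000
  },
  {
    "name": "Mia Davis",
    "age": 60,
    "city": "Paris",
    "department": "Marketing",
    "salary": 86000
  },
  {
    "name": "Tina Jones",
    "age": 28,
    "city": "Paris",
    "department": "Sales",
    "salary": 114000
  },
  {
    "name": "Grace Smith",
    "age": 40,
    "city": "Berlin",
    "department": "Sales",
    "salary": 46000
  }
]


Data: 8 records
Condition: salary > 60000

Checking each record:
  Liam Jackson: 82000 MATCH
  Alice Wilson: 44000
  Karl Davis: 63000 MATCH
  Eve Anderson: 53000
  Carol Wilson: 78000 MATCH
  Mia Davis: 86000 MATCH
  Tina Jones: 114000 MATCH
  Grace Smith: 46000

Count: 5

5


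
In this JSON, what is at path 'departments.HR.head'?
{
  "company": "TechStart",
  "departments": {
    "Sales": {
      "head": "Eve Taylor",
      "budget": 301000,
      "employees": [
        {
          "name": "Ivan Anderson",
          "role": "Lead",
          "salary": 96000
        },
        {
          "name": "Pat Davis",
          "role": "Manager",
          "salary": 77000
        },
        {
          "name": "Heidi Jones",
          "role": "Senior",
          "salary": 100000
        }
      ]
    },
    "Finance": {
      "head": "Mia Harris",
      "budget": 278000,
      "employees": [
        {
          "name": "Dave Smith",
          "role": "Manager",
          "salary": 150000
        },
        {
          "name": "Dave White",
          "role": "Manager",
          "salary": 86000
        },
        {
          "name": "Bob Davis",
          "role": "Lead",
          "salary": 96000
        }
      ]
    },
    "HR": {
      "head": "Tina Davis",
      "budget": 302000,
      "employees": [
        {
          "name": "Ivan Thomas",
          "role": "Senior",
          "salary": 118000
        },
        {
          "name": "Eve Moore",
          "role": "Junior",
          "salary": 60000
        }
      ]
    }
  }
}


Path: departments.HR.head

Navigate:
  -> departments
  -> HR
  -> head = 'Tina Davis'

Tina Davis
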